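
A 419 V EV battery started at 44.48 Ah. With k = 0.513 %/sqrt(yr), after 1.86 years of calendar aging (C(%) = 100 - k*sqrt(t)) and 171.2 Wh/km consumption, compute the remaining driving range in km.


Step 1: capacity retention = 100 - 0.513 * sqrt(1.86) = 100 - 0.513 * 1.3638 = 99.3%
Step 2: C_now = 44.48 * 99.3/100 = 44.169 Ah
Step 3: E_pack = V * C_now = 419 * 44.169 = 18507 Wh
Step 4: range = E_pack / consumption = 18507 / 171.2 = 108.1 km

108.1 km


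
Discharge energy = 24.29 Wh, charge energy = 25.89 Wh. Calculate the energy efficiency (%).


eta_e = E_dis / E_chg * 100 = 24.29 / 25.89 * 100 = 93.82%

93.82%


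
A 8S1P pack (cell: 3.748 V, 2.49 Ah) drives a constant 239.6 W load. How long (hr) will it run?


Step 1: E_pack = Ns * V_cell * Np * C_cell = 8 * 3.748 * 1 * 2.49 = 74.66 Wh
Step 2: t = E_pack / P = 74.66 / 239.6 = 0.3116 hr

0.3116 hr


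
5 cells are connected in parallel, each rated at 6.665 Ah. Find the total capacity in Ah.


Parallel capacities add: 5 * 6.665 Ah = 33.325 Ah

33.325 Ah


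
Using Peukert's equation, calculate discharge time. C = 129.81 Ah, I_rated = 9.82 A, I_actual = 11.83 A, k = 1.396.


Step 1: t_rated = C / I_rated = 129.81 / 9.82 = 13.219 hr
Step 2: ratio = 9.82 / 11.83 = 0.83009
Step 3: ratio^k = 0.83009^1.396 = 0.77108
Step 4: t = t_rated * ratio^k = 13.219 * 0.77108 = 10.19 hr

10.19 hr


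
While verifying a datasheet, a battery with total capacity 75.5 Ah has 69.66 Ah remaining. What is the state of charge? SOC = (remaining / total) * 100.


SOC = (remaining / total) * 100 = (69.66 / 75.5) * 100 = 92.26%

92.26%


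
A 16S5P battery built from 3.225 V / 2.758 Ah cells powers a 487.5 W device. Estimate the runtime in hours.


Step 1: E_pack = Ns * V_cell * Np * C_cell = 16 * 3.225 * 5 * 2.758 = 711.56 Wh
Step 2: t = E_pack / P = 711.56 / 487.5 = 1.460 hr

1.460 hr


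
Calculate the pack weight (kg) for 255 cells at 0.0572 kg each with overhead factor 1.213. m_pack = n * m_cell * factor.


m_pack = n * m_cell * overhead = 255 * 0.0572 * 1.213 = 17.69 kg

17.69 kg


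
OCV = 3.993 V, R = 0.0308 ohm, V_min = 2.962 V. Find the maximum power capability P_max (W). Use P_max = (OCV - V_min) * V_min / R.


P_max = (OCV - V_min) * V_min / R = (3.993 - 2.962) * 2.962 / 0.0308 = 1.031 * 2.962 / 0.0308 = 99.15 W

99.15 W


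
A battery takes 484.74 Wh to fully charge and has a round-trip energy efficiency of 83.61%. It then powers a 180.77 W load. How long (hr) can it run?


Step 1: E_discharge = eta/100 * E_charge = 83.61/100 * 484.74 = 405.29 Wh
Step 2: t = E_discharge / P = 405.29 / 180.77 = 2.242 hr

2.242 hr


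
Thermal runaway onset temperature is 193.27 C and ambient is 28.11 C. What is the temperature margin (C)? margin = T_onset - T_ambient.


margin = T_onset - T_ambient = 193.27 - 28.11 = 165.16 C

165.16 C


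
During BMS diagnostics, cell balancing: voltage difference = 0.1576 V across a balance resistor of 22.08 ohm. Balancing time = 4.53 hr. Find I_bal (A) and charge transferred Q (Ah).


I_bal = dV / R = 0.1576 / 22.08 = 0.0071377 A
Q = I_bal * t = 0.0071377 * 4.53 = 0.03233 Ah

I=0.0071377 A, Q=0.03233 Ah


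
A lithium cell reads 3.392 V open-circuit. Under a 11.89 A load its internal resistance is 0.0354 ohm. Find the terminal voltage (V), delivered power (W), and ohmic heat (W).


Step 1: V_terminal = OCV - I*R = 3.392 - 11.89 * 0.0354 = 2.9711 V
Step 2: P_out = V_terminal * I = 2.9711 * 11.89 = 35.33 W
Step 3: Q = I^2 * R = 11.89^2 * 0.0354 = 5.005 W

V=2.9711 V, P=35.33 W, Q=5.005 W


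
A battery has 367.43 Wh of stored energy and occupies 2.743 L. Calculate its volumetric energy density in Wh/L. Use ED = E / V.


Volumetric ED = 367.43 Wh / 2.743 L = 134.0 Wh/L

134.0 Wh/L


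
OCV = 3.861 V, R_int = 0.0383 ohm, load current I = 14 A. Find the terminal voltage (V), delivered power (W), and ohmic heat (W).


Step 1: V_terminal = OCV - I*R = 3.861 - 14 * 0.0383 = 3.3248 V
Step 2: P_out = V_terminal * I = 3.3248 * 14 = 46.55 W
Step 3: Q = I^2 * R = 14^2 * 0.0383 = 7.507 W

V=3.3248 V, P=46.55 W, Q=7.507 W


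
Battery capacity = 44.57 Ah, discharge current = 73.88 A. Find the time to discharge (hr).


Runtime = 44.57 Ah / 73.88 A = 0.6033 hr

0.6033 hr


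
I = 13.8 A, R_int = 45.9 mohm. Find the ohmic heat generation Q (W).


Convert: R = 45.9 mohm = 0.0459 ohm
I^2 = 190.44
Q = 190.44 * 0.0459 = 8.741 W

8.741 W


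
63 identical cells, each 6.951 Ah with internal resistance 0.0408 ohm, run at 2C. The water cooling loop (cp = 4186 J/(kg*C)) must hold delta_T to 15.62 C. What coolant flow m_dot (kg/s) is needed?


Step 1: I = 2 * 6.951 = 13.902 A
Step 2: Q_cell = I^2 * R = 13.902^2 * 0.0408 = 7.8852 W
Step 3: Q_total = 63 * 7.8852 = 496.77 W
Step 4: m_dot = Q_total / (cp * dT) = 496.77 / (4186 * 15.62) = 0.007598 kg/s

0.007598 kg/s


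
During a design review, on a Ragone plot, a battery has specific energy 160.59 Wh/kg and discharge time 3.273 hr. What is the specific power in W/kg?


P_specific = E / t = 160.59 / 3.273 = 49.07 W/kg

49.07 W/kg


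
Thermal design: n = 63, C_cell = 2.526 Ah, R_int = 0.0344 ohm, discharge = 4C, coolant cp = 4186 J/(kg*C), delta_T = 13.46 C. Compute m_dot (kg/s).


Step 1: I = 4 * 2.526 = 10.104 A
Step 2: Q_cell = I^2 * R = 10.104^2 * 0.0344 = 3.5119 W
Step 3: Q_total = 63 * 3.5119 = 221.25 W
Step 4: m_dot = Q_total / (cp * dT) = 221.25 / (4186 * 13.46) = 0.003927 kg/s

0.003927 kg/s


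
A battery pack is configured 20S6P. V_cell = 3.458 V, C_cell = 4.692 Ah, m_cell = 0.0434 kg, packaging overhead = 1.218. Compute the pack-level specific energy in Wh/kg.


Step 1: V_pack = 20 * 3.458 = 69.16 V
Step 2: C_pack = 6 * 4.692 = 28.152 Ah
Step 3: E_pack = V_pack * C_pack = 69.16 * 28.152 = 1947 Wh
Step 4: m_pack = 20 * 6 * 0.0434 * 1.218 = 6.3433 kg
Step 5: ED = E_pack / m_pack = 1947 / 6.3433 = 306.9 Wh/kg

306.9 Wh/kg


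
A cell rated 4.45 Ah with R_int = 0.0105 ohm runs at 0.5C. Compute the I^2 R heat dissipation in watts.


Step 1: I = C_rate * capacity = 0.5 * 4.45 = 2.225 A
Step 2: Q = I^2 * R = 2.225^2 * 0.0105 = 4.9506 * 0.0105 = 0.05198 W

0.05198 W


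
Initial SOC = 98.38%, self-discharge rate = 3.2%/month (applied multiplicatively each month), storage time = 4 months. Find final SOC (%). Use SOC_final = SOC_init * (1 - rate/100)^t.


Monthly retention factor = 1 - 3.2/100 = 0.968
Over 4 months: factor^4 = 0.87801
SOC_final = 98.38 * 0.87801 = 86.38%

86.38%


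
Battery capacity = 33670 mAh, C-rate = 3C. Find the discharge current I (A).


Convert: capacity = 33670 mAh = 33.67 Ah
At 3C: I = 3 * 33.67 Ah = 101.01 A

101.01 A


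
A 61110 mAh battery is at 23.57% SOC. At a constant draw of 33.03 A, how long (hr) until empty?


Convert: C_total = 61110 mAh = 61.11 Ah
Step 1: remaining = SOC/100 * C_total = 23.57/100 * 61.11 = 14.404 Ah
Step 2: t = remaining / I = 14.404 / 33.03 = 0.4361 hr

0.4361 hr


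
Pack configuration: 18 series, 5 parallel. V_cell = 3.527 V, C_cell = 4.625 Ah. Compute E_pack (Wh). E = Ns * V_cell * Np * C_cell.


V_pack = 18 * 3.527 = 63.486 V
C_pack = 5 * 4.625 = 23.125 Ah
E = V_pack * C_pack = 63.486 * 23.125 = 1468 Wh

1468 Wh


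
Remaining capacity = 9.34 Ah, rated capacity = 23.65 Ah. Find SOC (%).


SOC% = 9.34 / 23.65 * 100 = 39.49%

39.49%


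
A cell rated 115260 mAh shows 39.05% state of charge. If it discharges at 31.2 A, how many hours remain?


Convert: C_total = 115260 mAh = 115.26 Ah
Step 1: remaining = SOC/100 * C_total = 39.05/100 * 115.26 = 45.009 Ah
Step 2: t = remaining / I = 45.009 / 31.2 = 1.443 hr

1.443 hr


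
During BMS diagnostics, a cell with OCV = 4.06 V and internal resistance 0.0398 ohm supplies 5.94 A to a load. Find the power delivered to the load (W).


Step 1: V_terminal = OCV - I*R = 4.06 - 5.94 * 0.0398 = 3.8236 V
Step 2: P_out = V_terminal * I = 3.8236 * 5.94 = 22.71 W

22.71 W


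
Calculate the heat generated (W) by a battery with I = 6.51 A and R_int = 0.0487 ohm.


I^2 = 42.38
Q = 42.38 * 0.0487 = 2.064 W

2.064 W


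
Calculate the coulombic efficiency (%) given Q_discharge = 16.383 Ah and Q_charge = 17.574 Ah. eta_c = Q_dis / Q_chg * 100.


eta_c = Q_dis / Q_chg * 100 = 16.383 / 17.574 * 100 = 93.22%

93.22%


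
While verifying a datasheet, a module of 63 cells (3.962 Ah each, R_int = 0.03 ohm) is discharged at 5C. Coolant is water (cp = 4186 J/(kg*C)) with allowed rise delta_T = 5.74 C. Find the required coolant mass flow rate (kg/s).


Step 1: I = 5 * 3.962 = 19.81 A
Step 2: Q_cell = I^2 * R = 19.81^2 * 0.03 = 11.773 W
Step 3: Q_total = 63 * 11.773 = 741.7 W
Step 4: m_dot = Q_total / (cp * dT) = 741.7 / (4186 * 5.74) = 0.03087 kg/s

0.03087 kg/s


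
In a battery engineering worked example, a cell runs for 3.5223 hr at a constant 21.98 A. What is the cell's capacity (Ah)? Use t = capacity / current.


C = I * t = 21.98 * 3.5223 = 77.42 Ah

77.42 Ah


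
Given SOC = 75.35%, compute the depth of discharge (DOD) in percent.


DOD = 100 - SOC = 100 - 75.35 = 24.65%

24.65%


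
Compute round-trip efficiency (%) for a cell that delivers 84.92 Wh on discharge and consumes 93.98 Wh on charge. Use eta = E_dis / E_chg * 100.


eta_e = E_dis / E_chg * 100 = 84.92 / 93.98 * 100 = 90.36%

90.36%


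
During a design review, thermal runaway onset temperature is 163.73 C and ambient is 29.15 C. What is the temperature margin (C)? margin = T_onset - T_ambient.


margin = T_onset - T_ambient = 163.73 - 29.15 = 134.58 C

134.58 C


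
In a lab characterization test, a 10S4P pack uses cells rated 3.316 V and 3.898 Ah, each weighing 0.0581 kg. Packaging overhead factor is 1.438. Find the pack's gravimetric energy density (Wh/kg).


Step 1: V_pack = 10 * 3.316 = 33.16 V
Step 2: C_pack = 4 * 3.898 = 15.592 Ah
Step 3: E_pack = V_pack * C_pack = 33.16 * 15.592 = 517.03 Wh
Step 4: m_pack = 10 * 4 * 0.0581 * 1.438 = 3.3419 kg
Step 5: ED = E_pack / m_pack = 517.03 / 3.3419 = 154.7 Wh/kg

154.7 Wh/kg


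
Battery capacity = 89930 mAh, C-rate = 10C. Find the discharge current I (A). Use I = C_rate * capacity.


Convert: capacity = 89930 mAh = 89.93 Ah
I = C_rate * capacity = 10 * 89.93 = 899.3 A

899.3 A


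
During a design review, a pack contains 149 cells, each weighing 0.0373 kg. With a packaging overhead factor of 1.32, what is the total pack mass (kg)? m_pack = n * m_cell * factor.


m_pack = n * m_cell * overhead = 149 * 0.0373 * 1.32 = 7.336 kg

7.336 kg


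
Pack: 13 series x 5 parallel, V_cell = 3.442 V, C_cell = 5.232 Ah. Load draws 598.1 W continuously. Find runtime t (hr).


Step 1: E_pack = Ns * V_cell * Np * C_cell = 13 * 3.442 * 5 * 5.232 = 1170.6 Wh
Step 2: t = E_pack / P = 1170.6 / 598.1 = 1.957 hr

1.957 hr


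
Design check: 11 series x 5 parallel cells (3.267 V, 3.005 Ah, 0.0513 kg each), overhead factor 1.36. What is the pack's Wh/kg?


Step 1: V_pack = 11 * 3.267 = 35.937 V
Step 2: C_pack = 5 * 3.005 = 15.025 Ah
Step 3: E_pack = V_pack * C_pack = 35.937 * 15.025 = 539.95 Wh
Step 4: m_pack = 11 * 5 * 0.0513 * 1.36 = 3.8372 kg
Step 5: ED = E_pack / m_pack = 539.95 / 3.8372 = 140.7 Wh/kg

140.7 Wh/kg


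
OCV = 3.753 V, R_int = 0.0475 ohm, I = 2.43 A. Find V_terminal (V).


V = OCV - I*R = 3.753 - 2.43 * 0.0475 = 3.638 V

3.638 V


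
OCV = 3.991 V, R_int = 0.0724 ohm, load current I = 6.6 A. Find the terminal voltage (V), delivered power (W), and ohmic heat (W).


Step 1: V_terminal = OCV - I*R = 3.991 - 6.6 * 0.0724 = 3.5132 V
Step 2: P_out = V_terminal * I = 3.5132 * 6.6 = 23.19 W
Step 3: Q = I^2 * R = 6.6^2 * 0.0724 = 3.154 W

V=3.5132 V, P=23.19 W, Q=3.154 W


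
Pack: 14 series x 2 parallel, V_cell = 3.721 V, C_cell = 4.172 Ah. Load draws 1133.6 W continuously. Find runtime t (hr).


Step 1: E_pack = Ns * V_cell * Np * C_cell = 14 * 3.721 * 2 * 4.172 = 434.67 Wh
Step 2: t = E_pack / P = 434.67 / 1133.6 = 0.3834 hr

0.3834 hr


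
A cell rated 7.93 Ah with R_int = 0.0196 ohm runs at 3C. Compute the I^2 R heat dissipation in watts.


Step 1: I = C_rate * capacity = 3 * 7.93 = 23.79 A
Step 2: Q = I^2 * R = 23.79^2 * 0.0196 = 565.96 * 0.0196 = 11.09 W

11.09 W


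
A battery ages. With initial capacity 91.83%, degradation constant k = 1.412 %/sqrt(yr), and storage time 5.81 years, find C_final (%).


Step 1: sqrt(5.81 yr) = 2.4104
Step 2: drop = 1.412 * 2.4104 = 3.4035
Step 3: C_final = 91.83 - 3.4035 = 88.43%

88.43%


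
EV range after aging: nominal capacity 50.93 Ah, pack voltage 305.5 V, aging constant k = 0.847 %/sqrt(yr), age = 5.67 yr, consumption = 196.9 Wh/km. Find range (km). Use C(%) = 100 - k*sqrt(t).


Step 1: capacity retention = 100 - 0.847 * sqrt(5.67) = 100 - 0.847 * 2.3812 = 97.983%
Step 2: C_now = 50.93 * 97.983/100 = 49.903 Ah
Step 3: E_pack = V * C_now = 305.5 * 49.903 = 15245 Wh
Step 4: range = E_pack / consumption = 15245 / 196.9 = 77.43 km

77.43 km


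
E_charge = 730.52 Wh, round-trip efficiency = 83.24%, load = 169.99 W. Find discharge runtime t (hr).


Step 1: E_discharge = eta/100 * E_charge = 83.24/100 * 730.52 = 608.08 Wh
Step 2: t = E_discharge / P = 608.08 / 169.99 = 3.577 hr

3.577 hr


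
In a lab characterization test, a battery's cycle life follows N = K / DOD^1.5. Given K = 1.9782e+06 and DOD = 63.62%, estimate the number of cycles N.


Step 1: DOD^1.5 = 63.62^1.5 = 507.45
Step 2: N = 1.9782e+06 / 507.45 = 3898 cycles

3898 cycles


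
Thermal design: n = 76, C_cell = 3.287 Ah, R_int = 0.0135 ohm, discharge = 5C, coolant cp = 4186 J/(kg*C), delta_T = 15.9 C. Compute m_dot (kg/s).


Step 1: I = 5 * 3.287 = 16.435 A
Step 2: Q_cell = I^2 * R = 16.435^2 * 0.0135 = 3.6465 W
Step 3: Q_total = 76 * 3.6465 = 277.13 W
Step 4: m_dot = Q_total / (cp * dT) = 277.13 / (4186 * 15.9) = 0.004164 kg/s

0.004164 kg/s


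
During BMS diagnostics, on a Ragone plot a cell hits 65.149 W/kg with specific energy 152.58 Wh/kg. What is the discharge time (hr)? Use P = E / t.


t = E / P = 152.58 / 65.149 = 2.342 hr

2.342 hr


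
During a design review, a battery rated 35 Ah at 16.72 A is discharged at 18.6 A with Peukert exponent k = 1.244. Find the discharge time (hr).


Step 1: t_rated = C / I_rated = 35 / 16.72 = 2.0933 hr
Step 2: ratio = 16.72 / 18.6 = 0.89892
Step 3: ratio^k = 0.89892^1.244 = 0.87585
Step 4: t = t_rated * ratio^k = 2.0933 * 0.87585 = 1.833 hr

1.833 hr


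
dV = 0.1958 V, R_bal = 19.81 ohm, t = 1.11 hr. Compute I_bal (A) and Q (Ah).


I_bal = dV / R = 0.1958 / 19.81 = 0.0098839 A
Q = I_bal * t = 0.0098839 * 1.11 = 0.01097 Ah

I=0.0098839 A, Q=0.01097 Ah


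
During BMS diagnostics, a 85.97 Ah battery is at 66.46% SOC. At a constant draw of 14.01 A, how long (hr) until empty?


Step 1: remaining = SOC/100 * C_total = 66.46/100 * 85.97 = 57.136 Ah
Step 2: t = remaining / I = 57.136 / 14.01 = 4.078 hr

4.078 hr


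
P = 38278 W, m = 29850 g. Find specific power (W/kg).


Convert: m = 29850 g = 29.85 kg
Specific power = 38278 W / 29.85 kg = 1282 W/kg

1282 W/kg


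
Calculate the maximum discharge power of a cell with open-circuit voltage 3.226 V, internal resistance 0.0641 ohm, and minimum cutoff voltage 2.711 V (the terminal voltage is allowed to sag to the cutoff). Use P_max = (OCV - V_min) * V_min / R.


dV = OCV - V_min = 0.515 V (so I_max = dV / R)
P_max = dV * V_min / R = 0.515 * 2.711 / 0.0641 = 21.78 W

21.78 W


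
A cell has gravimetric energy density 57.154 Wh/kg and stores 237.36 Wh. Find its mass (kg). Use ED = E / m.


m = E / ED = 237.36 / 57.154 = 4.153 kg

4.153 kg


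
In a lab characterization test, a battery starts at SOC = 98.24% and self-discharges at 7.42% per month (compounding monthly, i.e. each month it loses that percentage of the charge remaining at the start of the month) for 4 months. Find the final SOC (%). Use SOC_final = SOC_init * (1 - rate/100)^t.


Monthly retention factor = 1 - 7.42/100 = 0.9258
Over 4 months: factor^4 = 0.73463
SOC_final = 98.24 * 0.73463 = 72.17%

72.17%


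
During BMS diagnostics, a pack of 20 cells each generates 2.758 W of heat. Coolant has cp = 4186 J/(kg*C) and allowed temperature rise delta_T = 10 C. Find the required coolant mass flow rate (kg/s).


Step 1: Total heat Q = 20 * 2.758 W = 55.16 W
Step 2: denom = cp * dT = 4186 * 10 = 41860
Step 3: m_dot = 55.16 / 41860 = 0.001318 kg/s

0.001318 kg/s


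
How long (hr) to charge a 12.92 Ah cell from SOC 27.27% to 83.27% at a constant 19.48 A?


delta_Ah = 12.92 * (83.27 - 27.27) / 100 = 7.2352 Ah
t = delta_Ah / I = 7.2352 / 19.48 = 0.3714 hr

0.3714 hr


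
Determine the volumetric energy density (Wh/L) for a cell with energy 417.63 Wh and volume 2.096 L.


ED = E / V = 417.63 / 2.096 = 199.3 Wh/L

199.3 Wh/L


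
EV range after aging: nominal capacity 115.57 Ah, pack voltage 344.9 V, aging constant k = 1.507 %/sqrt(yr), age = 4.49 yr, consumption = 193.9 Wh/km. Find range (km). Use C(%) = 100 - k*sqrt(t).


Step 1: capacity retention = 100 - 1.507 * sqrt(4.49) = 100 - 1.507 * 2.119 = 96.807%
Step 2: C_now = 115.57 * 96.807/100 = 111.88 Ah
Step 3: E_pack = V * C_now = 344.9 * 111.88 = 38587 Wh
Step 4: range = E_pack / consumption = 38587 / 193.9 = 199.0 km

199.0 km


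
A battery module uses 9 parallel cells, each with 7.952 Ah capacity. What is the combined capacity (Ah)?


Parallel capacities add: 9 * 7.952 Ah = 71.568 Ah

71.568 Ah


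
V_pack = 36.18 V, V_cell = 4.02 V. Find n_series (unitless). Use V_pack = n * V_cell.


n = V_pack / V_cell = 36.18 / 4.02 = 9

9


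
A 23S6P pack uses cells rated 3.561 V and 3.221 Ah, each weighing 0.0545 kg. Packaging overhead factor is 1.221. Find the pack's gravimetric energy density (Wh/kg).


Step 1: V_pack = 23 * 3.561 = 81.903 V
Step 2: C_pack = 6 * 3.221 = 19.326 Ah
Step 3: E_pack = V_pack * C_pack = 81.903 * 19.326 = 1582.9 Wh
Step 4: m_pack = 23 * 6 * 0.0545 * 1.221 = 9.1831 kg
Step 5: ED = E_pack / m_pack = 1582.9 / 9.1831 = 172.4 Wh/kg

172.4 Wh/kg


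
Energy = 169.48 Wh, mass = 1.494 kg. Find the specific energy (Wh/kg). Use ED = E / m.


ED = E / m = 169.48 / 1.494 = 113.4 Wh/kg

113.4 Wh/kg


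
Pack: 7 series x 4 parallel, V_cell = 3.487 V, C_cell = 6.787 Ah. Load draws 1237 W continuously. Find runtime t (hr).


Step 1: E_pack = Ns * V_cell * Np * C_cell = 7 * 3.487 * 4 * 6.787 = 662.66 Wh
Step 2: t = E_pack / P = 662.66 / 1237 = 0.5357 hr

0.5357 hr


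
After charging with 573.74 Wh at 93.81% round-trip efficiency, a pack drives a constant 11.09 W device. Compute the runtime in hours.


Step 1: E_discharge = eta/100 * E_charge = 93.81/100 * 573.74 = 538.23 Wh
Step 2: t = E_discharge / P = 538.23 / 11.09 = 48.53 hr

48.53 hr


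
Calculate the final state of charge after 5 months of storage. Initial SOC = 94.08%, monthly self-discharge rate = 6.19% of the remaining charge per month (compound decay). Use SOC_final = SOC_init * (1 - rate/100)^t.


decay = (1 - 6.19/100)^5 = 0.72652
SOC_final = 94.08 * 0.72652 = 68.35%

68.35%


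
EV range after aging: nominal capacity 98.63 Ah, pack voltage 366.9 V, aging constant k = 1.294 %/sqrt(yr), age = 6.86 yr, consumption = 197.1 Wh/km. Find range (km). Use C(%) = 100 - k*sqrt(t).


Step 1: capacity retention = 100 - 1.294 * sqrt(6.86) = 100 - 1.294 * 2.6192 = 96.611%
Step 2: C_now = 98.63 * 96.611/100 = 95.287 Ah
Step 3: E_pack = V * C_now = 366.9 * 95.287 = 34961 Wh
Step 4: range = E_pack / consumption = 34961 / 197.1 = 177.4 km

177.4 km


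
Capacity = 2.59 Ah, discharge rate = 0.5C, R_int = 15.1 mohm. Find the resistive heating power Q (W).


Convert: R = 15.1 mohm = 0.0151 ohm
Step 1: I = C_rate * capacity = 0.5 * 2.59 = 1.295 A
Step 2: Q = I^2 * R = 1.295^2 * 0.0151 = 1.677 * 0.0151 = 0.02532 W

0.02532 W


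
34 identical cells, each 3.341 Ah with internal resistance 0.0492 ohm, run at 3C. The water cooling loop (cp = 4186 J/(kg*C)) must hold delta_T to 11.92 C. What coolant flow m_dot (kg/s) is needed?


Step 1: I = 3 * 3.341 = 10.023 A
Step 2: Q_cell = I^2 * R = 10.023^2 * 0.0492 = 4.9427 W
Step 3: Q_total = 34 * 4.9427 = 168.05 W
Step 4: m_dot = Q_total / (cp * dT) = 168.05 / (4186 * 11.92) = 0.003368 kg/s

0.003368 kg/s


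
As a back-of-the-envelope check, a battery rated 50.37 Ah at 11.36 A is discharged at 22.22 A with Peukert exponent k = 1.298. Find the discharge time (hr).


Step 1: t_rated = C / I_rated = 50.37 / 11.36 = 4.434 hr
Step 2: ratio = 11.36 / 22.22 = 0.51125
Step 3: ratio^k = 0.51125^1.298 = 0.41861
Step 4: t = t_rated * ratio^k = 4.434 * 0.41861 = 1.856 hr

1.856 hr


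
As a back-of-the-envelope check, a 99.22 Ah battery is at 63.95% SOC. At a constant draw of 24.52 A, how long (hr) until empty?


Step 1: remaining = SOC/100 * C_total = 63.95/100 * 99.22 = 63.451 Ah
Step 2: t = remaining / I = 63.451 / 24.52 = 2.588 hr

2.588 hr


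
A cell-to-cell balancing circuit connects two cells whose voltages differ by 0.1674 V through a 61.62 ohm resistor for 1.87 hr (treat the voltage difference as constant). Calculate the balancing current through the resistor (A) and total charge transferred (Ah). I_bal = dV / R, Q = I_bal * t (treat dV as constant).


First, Ohm's law: I_bal = 0.1674 V / 61.62 ohm = 0.0027167 A
Then Q = I * t = 0.0027167 A * 1.87 hr = 0.005080 Ah

I=0.0027167 A, Q=0.005080 Ah


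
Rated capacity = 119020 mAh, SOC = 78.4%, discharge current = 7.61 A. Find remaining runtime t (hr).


Convert: C_total = 119020 mAh = 119.02 Ah
Step 1: remaining = SOC/100 * C_total = 78.4/100 * 119.02 = 93.312 Ah
Step 2: t = remaining / I = 93.312 / 7.61 = 12.26 hr

12.26 hr


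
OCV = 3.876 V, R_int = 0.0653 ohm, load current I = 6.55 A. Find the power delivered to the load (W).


Step 1: V_terminal = OCV - I*R = 3.876 - 6.55 * 0.0653 = 3.4483 V
Step 2: P_out = V_terminal * I = 3.4483 * 6.55 = 22.59 W

22.59 W


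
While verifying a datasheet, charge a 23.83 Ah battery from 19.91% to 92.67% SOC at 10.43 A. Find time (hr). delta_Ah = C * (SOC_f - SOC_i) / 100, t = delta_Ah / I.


Step 1: dSOC = 92.67% - 19.91% = 72.76%
Step 2: delta_Ah = 23.83 * 72.76 / 100 = 17.339 Ah
Step 3: t = 17.339 / 10.43 = 1.662 hr

1.662 hr


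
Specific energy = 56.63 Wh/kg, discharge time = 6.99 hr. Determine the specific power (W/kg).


Specific power = 56.63 Wh/kg / 6.99 hr = 8.102 W/kg

8.102 W/kg


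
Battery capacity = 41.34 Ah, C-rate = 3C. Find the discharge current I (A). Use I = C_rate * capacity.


At 3C: I = 3 * 41.34 Ah = 124.02 A

124.02 A


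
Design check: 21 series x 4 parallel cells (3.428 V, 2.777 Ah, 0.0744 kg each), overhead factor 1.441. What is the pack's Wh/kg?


Step 1: V_pack = 21 * 3.428 = 71.988 V
Step 2: C_pack = 4 * 2.777 = 11.108 Ah
Step 3: E_pack = V_pack * C_pack = 71.988 * 11.108 = 799.64 Wh
Step 4: m_pack = 21 * 4 * 0.0744 * 1.441 = 9.0057 kg
Step 5: ED = E_pack / m_pack = 799.64 / 9.0057 = 88.79 Wh/kg

88.79 Wh/kg


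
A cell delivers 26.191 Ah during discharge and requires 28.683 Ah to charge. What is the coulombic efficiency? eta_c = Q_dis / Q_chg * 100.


Coulombic efficiency = 26.191/28.683 * 100% = 91.31%

91.31%


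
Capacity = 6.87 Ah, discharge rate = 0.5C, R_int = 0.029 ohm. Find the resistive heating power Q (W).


Step 1: I = C_rate * capacity = 0.5 * 6.87 = 3.435 A
Step 2: Q = I^2 * R = 3.435^2 * 0.029 = 11.799 * 0.029 = 0.3422 W

0.3422 W


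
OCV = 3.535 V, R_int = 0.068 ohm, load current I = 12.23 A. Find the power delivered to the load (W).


Step 1: V_terminal = OCV - I*R = 3.535 - 12.23 * 0.068 = 2.7034 V
Step 2: P_out = V_terminal * I = 2.7034 * 12.23 = 33.06 W

33.06 W


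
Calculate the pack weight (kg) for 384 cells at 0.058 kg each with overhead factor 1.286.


Cell mass sum = 384 * 0.058 = 22.272 kg
With overhead 1.286: m_pack = 22.272 * 1.286 = 28.64 kg

28.64 kg


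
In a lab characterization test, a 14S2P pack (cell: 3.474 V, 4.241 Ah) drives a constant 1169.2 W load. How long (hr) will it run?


Step 1: E_pack = Ns * V_cell * Np * C_cell = 14 * 3.474 * 2 * 4.241 = 412.53 Wh
Step 2: t = E_pack / P = 412.53 / 1169.2 = 0.3528 hr

0.3528 hr


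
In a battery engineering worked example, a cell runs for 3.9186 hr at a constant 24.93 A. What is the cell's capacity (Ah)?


C = I * t = 24.93 * 3.9186 = 97.69 Ah

97.69 Ah


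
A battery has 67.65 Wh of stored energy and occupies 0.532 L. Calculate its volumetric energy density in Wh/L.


Volumetric ED = 67.65 Wh / 0.532 L = 127.2 Wh/L

127.2 Wh/L


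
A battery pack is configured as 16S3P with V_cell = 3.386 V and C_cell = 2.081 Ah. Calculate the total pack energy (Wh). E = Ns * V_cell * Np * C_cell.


V_pack = 16 * 3.386 = 54.176 V
C_pack = 3 * 2.081 = 6.243 Ah
E = V_pack * C_pack = 54.176 * 6.243 = 338.2 Wh

338.2 Wh


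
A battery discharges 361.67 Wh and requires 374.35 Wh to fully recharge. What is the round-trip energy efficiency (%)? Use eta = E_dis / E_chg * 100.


Round-trip efficiency = 361.67/374.35 * 100% = 96.61%

96.61%


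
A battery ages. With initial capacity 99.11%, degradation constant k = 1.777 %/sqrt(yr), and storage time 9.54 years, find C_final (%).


sqrt(t) = sqrt(9.54) = 3.0887
C_final = 99.11 - 1.777 * 3.0887 = 93.62%

93.62%


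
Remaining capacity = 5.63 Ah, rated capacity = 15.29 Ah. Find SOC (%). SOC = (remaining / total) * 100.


SOC% = 5.63 / 15.29 * 100 = 36.82%

36.82%


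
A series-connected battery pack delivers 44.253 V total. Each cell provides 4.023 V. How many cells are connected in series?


Rearranging: n = V_pack / V_cell = 44.253 / 4.023 = 11 cells

11


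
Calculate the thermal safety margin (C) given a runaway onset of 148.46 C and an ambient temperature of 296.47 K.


Convert: T_ambient = 296.47 K = 23.32 C
margin = 148.46 - 23.32 = 125.14 C

125.14 C


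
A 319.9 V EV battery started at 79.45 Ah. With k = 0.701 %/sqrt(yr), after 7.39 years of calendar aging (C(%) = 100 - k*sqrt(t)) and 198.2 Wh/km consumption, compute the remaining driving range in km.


Step 1: capacity retention = 100 - 0.701 * sqrt(7.39) = 100 - 0.701 * 2.7185 = 98.094%
Step 2: C_now = 79.45 * 98.094/100 = 77.936 Ah
Step 3: E_pack = V * C_now = 319.9 * 77.936 = 24932 Wh
Step 4: range = E_pack / consumption = 24932 / 198.2 = 125.8 km

125.8 km


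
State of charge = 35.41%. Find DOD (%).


DOD = 100 - SOC = 100 - 35.41 = 64.59%

64.59%


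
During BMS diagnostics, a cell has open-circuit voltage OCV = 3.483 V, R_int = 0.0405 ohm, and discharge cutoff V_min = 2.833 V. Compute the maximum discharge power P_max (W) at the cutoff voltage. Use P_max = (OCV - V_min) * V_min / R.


dV = OCV - V_min = 0.65 V (so I_max = dV / R)
P_max = dV * V_min / R = 0.65 * 2.833 / 0.0405 = 45.47 W

45.47 W


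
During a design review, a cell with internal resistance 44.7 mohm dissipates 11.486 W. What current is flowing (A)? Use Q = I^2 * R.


Convert: R = 44.7 mohm = 0.0447 ohm
I = sqrt(Q / R) = sqrt(11.486 / 0.0447) = sqrt(256.96) = 16.03 A

16.03 A


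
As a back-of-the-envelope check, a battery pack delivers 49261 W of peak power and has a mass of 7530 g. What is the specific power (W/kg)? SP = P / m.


Convert: m = 7530 g = 7.53 kg
Specific power = 49261 W / 7.53 kg = 6542 W/kg

6542 W/kg


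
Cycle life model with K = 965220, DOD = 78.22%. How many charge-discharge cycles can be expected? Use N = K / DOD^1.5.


DOD^1.5 = 691.79
N = K / DOD^1.5 = 965220 / 691.79 = 1395

1395 cycles


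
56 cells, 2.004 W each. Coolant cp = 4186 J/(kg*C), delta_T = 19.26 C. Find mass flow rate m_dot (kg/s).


Step 1: Total heat Q = 56 * 2.004 W = 112.22 W
Step 2: denom = cp * dT = 4186 * 19.26 = 80622
Step 3: m_dot = 112.22 / 80622 = 0.001392 kg/s

0.001392 kg/s


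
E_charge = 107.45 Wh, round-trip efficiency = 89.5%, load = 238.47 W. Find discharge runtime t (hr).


Step 1: E_discharge = eta/100 * E_charge = 89.5/100 * 107.45 = 96.168 Wh
Step 2: t = E_discharge / P = 96.168 / 238.47 = 0.4033 hr

0.4033 hr


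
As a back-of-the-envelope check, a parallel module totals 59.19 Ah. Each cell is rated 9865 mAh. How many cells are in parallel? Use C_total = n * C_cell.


Convert: C_cell = 9865 mAh = 9.865 Ah
n = C_total / C_cell = 59.19 / 9.865 = 6

6


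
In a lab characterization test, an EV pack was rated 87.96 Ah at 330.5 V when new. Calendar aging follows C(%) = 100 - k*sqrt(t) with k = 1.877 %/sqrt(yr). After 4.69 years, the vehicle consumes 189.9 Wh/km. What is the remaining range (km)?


Step 1: capacity retention = 100 - 1.877 * sqrt(4.69) = 100 - 1.877 * 2.1656 = 95.935%
Step 2: C_now = 87.96 * 95.935/100 = 84.384 Ah
Step 3: E_pack = V * C_now = 330.5 * 84.384 = 27889 Wh
Step 4: range = E_pack / consumption = 27889 / 189.9 = 146.9 km

146.9 km


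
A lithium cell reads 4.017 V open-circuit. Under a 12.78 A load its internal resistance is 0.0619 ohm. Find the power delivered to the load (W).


Step 1: V_terminal = OCV - I*R = 4.017 - 12.78 * 0.0619 = 3.2259 V
Step 2: P_out = V_terminal * I = 3.2259 * 12.78 = 41.23 W

41.23 W


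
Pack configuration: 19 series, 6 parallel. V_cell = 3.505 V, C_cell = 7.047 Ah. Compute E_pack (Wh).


V_pack = 19 * 3.505 = 66.595 V
C_pack = 6 * 7.047 = 42.282 Ah
E = V_pack * C_pack = 66.595 * 42.282 = 2816 Wh

2816 Wh


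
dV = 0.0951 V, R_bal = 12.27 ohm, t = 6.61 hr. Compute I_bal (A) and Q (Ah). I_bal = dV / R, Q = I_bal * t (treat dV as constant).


First, Ohm's law: I_bal = 0.0951 V / 12.27 ohm = 0.0077506 A
Then Q = I * t = 0.0077506 A * 6.61 hr = 0.05123 Ah

I=0.0077506 A, Q=0.05123 Ah


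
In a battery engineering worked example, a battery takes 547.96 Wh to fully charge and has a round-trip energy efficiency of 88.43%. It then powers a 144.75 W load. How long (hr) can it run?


Step 1: E_discharge = eta/100 * E_charge = 88.43/100 * 547.96 = 484.56 Wh
Step 2: t = E_discharge / P = 484.56 / 144.75 = 3.348 hr

3.348 hr


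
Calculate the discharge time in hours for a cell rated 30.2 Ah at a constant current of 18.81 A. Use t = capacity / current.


Runtime = 30.2 Ah / 18.81 A = 1.606 hr

1.606 hr


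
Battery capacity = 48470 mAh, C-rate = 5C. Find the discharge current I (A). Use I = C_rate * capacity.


Convert: capacity = 48470 mAh = 48.47 Ah
I = C_rate * capacity = 5 * 48.47 = 242.35 A

242.35 A


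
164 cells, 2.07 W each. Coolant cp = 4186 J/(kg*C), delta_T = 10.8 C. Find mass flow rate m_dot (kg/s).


Q_total = 164 * 2.07 = 339.48 W
m_dot = Q_total / (cp * dT) = 339.48 / (4186 * 10.8) = 0.007509 kg/s

0.007509 kg/s


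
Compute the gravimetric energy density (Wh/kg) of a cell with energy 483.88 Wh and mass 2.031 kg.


Specific energy = 483.88 Wh / 2.031 kg = 238.2 Wh/kg

238.2 Wh/kg


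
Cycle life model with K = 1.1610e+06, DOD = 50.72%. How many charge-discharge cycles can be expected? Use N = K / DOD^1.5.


DOD^1.5 = 361.22
N = K / DOD^1.5 = 1.1610e+06 / 361.22 = 3214

3214 cycles


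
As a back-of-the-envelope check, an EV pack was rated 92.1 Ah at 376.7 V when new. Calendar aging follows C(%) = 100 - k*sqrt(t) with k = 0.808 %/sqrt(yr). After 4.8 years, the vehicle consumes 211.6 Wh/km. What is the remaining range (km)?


Step 1: capacity retention = 100 - 0.808 * sqrt(4.8) = 100 - 0.808 * 2.1909 = 98.23%
Step 2: C_now = 92.1 * 98.23/100 = 90.47 Ah
Step 3: E_pack = V * C_now = 376.7 * 90.47 = 34080 Wh
Step 4: range = E_pack / consumption = 34080 / 211.6 = 161.1 km

161.1 km


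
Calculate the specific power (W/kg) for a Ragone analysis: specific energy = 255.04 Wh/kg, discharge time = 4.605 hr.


Specific power = 255.04 Wh/kg / 4.605 hr = 55.38 W/kg

55.38 W/kg


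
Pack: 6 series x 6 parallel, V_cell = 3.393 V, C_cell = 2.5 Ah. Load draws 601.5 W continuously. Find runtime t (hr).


Step 1: E_pack = Ns * V_cell * Np * C_cell = 6 * 3.393 * 6 * 2.5 = 305.37 Wh
Step 2: t = E_pack / P = 305.37 / 601.5 = 0.5077 hr

0.5077 hr


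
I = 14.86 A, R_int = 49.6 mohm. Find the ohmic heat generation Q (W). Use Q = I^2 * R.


Convert: R = 49.6 mohm = 0.0496 ohm
I^2 = 220.82
Q = 220.82 * 0.0496 = 10.95 W

10.95 W


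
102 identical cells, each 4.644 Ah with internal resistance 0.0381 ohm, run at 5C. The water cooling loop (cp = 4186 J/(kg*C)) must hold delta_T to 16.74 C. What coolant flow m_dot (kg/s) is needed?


Step 1: I = 5 * 4.644 = 23.22 A
Step 2: Q_cell = I^2 * R = 23.22^2 * 0.0381 = 20.542 W
Step 3: Q_total = 102 * 20.542 = 2095.3 W
Step 4: m_dot = Q_total / (cp * dT) = 2095.3 / (4186 * 16.74) = 0.02990 kg/s

0.02990 kg/s


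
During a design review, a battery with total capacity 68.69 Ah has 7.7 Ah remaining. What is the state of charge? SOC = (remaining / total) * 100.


SOC = (remaining / total) * 100 = (7.7 / 68.69) * 100 = 11.21%

11.21%


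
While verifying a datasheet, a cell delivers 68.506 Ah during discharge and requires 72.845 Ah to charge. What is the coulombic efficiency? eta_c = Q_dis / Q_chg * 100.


eta_c = Q_dis / Q_chg * 100 = 68.506 / 72.845 * 100 = 94.04%

94.04%


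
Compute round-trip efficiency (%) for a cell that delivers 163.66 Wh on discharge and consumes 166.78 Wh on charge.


eta_e = E_dis / E_chg * 100 = 163.66 / 166.78 * 100 = 98.13%

98.13%


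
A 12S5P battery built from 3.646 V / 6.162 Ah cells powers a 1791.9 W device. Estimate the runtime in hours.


Step 1: E_pack = Ns * V_cell * Np * C_cell = 12 * 3.646 * 5 * 6.162 = 1348 Wh
Step 2: t = E_pack / P = 1348 / 1791.9 = 0.7523 hr

0.7523 hr


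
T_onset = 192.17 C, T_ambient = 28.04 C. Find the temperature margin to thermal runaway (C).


Safety margin = 192.17 C - 28.04 C = 164.13 C

164.13 C


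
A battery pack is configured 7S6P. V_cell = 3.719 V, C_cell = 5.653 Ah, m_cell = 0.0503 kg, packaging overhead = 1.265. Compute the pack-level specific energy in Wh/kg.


Step 1: V_pack = 7 * 3.719 = 26.033 V
Step 2: C_pack = 6 * 5.653 = 33.918 Ah
Step 3: E_pack = V_pack * C_pack = 26.033 * 33.918 = 882.99 Wh
Step 4: m_pack = 7 * 6 * 0.0503 * 1.265 = 2.6724 kg
Step 5: ED = E_pack / m_pack = 882.99 / 2.6724 = 330.4 Wh/kg

330.4 Wh/kg


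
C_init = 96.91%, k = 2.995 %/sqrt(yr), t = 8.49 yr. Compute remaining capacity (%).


sqrt(t) = sqrt(8.49) = 2.9138
C_final = 96.91 - 2.995 * 2.9138 = 88.18%

88.18%


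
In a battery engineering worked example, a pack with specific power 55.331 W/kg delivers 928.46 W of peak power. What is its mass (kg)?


m = P / SP = 928.46 / 55.331 = 16.78 kg

16.78 kg


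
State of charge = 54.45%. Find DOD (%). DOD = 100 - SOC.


DOD = 100 - SOC = 100 - 54.45 = 45.55%

45.55%


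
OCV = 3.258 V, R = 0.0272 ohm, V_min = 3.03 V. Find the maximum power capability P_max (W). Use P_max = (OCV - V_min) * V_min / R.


dV = OCV - V_min = 0.228 V (so I_max = dV / R)
P_max = dV * V_min / R = 0.228 * 3.03 / 0.0272 = 25.40 W

25.40 W


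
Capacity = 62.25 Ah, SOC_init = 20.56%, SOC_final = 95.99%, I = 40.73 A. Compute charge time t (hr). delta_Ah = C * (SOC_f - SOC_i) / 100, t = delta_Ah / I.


Step 1: dSOC = 95.99% - 20.56% = 75.43%
Step 2: delta_Ah = 62.25 * 75.43 / 100 = 46.955 Ah
Step 3: t = 46.955 / 40.73 = 1.153 hr

1.153 hr


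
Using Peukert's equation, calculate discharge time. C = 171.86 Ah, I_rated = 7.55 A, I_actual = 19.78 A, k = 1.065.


Step 1: t_rated = C / I_rated = 171.86 / 7.55 = 22.763 hr
Step 2: ratio = 7.55 / 19.78 = 0.3817
Step 3: ratio^k = 0.3817^1.065 = 0.35854
Step 4: t = t_rated * ratio^k = 22.763 * 0.35854 = 8.161 hr

8.161 hr


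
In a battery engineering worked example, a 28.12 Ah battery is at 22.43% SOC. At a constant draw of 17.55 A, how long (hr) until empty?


Step 1: remaining = SOC/100 * C_total = 22.43/100 * 28.12 = 6.3073 Ah
Step 2: t = remaining / I = 6.3073 / 17.55 = 0.3594 hr

0.3594 hr


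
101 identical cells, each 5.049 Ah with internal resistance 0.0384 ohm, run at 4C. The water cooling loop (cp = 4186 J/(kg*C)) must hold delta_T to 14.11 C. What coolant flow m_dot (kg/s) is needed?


Step 1: I = 4 * 5.049 = 20.196 A
Step 2: Q_cell = I^2 * R = 20.196^2 * 0.0384 = 15.663 W
Step 3: Q_total = 101 * 15.663 = 1582 W
Step 4: m_dot = Q_total / (cp * dT) = 1582 / (4186 * 14.11) = 0.02678 kg/s

0.02678 kg/s


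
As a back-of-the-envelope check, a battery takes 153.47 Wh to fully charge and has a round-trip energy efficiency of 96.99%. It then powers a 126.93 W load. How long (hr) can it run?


Step 1: E_discharge = eta/100 * E_charge = 96.99/100 * 153.47 = 148.85 Wh
Step 2: t = E_discharge / P = 148.85 / 126.93 = 1.173 hr

1.173 hr


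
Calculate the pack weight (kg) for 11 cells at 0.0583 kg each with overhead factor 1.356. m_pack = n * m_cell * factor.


m_pack = n * m_cell * overhead = 11 * 0.0583 * 1.356 = 0.8696 kg

0.8696 kg


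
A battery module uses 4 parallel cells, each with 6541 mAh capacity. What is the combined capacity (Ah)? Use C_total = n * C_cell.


Convert: C_cell = 6541 mAh = 6.541 Ah
C_total = 4 * 6.541 = 26.164 Ah

26.164 Ah


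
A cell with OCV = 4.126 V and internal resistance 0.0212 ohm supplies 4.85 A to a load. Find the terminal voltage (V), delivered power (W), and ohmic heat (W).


Step 1: V_terminal = OCV - I*R = 4.126 - 4.85 * 0.0212 = 4.0232 V
Step 2: P_out = V_terminal * I = 4.0232 * 4.85 = 19.51 W
Step 3: Q = I^2 * R = 4.85^2 * 0.0212 = 0.4987 W

V=4.0232 V, P=19.51 W, Q=0.4987 W


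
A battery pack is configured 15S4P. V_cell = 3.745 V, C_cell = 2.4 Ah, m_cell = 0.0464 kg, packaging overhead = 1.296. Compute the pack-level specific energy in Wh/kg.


Step 1: V_pack = 15 * 3.745 = 56.175 V
Step 2: C_pack = 4 * 2.4 = 9.6 Ah
Step 3: E_pack = V_pack * C_pack = 56.175 * 9.6 = 539.28 Wh
Step 4: m_pack = 15 * 4 * 0.0464 * 1.296 = 3.6081 kg
Step 5: ED = E_pack / m_pack = 539.28 / 3.6081 = 149.5 Wh/kg

149.5 Wh/kg


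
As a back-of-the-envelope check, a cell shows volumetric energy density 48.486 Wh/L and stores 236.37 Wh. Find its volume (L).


V = E / ED = 236.37 / 48.486 = 4.875 L

4.875 L


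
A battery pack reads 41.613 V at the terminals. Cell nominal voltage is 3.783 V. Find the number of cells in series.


n = V_pack / V_cell = 41.613 / 3.783 = 11

11


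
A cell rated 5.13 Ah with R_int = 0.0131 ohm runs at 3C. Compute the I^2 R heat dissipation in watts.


Step 1: I = C_rate * capacity = 3 * 5.13 = 15.39 A
Step 2: Q = I^2 * R = 15.39^2 * 0.0131 = 236.85 * 0.0131 = 3.103 W

3.103 W


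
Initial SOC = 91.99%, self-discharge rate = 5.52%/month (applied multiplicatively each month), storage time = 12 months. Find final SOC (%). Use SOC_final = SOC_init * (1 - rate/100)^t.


Monthly retention factor = 1 - 5.52/100 = 0.9448
Over 12 months: factor^12 = 0.50592
SOC_final = 91.99 * 0.50592 = 46.54%

46.54%


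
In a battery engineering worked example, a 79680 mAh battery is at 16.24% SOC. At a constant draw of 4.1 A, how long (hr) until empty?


Convert: C_total = 79680 mAh = 79.68 Ah
Step 1: remaining = SOC/100 * C_total = 16.24/100 * 79.68 = 12.94 Ah
Step 2: t = remaining / I = 12.94 / 4.1 = 3.156 hr

3.156 hr


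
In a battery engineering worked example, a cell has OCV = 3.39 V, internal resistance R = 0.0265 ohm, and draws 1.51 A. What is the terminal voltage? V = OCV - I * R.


V = OCV - I*R = 3.39 - 1.51 * 0.0265 = 3.350 V

3.350 V


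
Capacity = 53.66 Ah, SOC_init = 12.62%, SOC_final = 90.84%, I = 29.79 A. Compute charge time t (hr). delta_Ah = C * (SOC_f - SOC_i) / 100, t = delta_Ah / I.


Step 1: dSOC = 90.84% - 12.62% = 78.22%
Step 2: delta_Ah = 53.66 * 78.22 / 100 = 41.973 Ah
Step 3: t = 41.973 / 29.79 = 1.409 hr

1.409 hr


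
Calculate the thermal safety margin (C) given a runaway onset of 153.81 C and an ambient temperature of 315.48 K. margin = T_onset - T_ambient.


Convert: T_ambient = 315.48 K = 42.33 C
margin = 153.81 - 42.33 = 111.48 C

111.48 C


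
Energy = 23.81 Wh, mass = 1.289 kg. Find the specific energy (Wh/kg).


ED = E / m = 23.81 / 1.289 = 18.47 Wh/kg

18.47 Wh/kg
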